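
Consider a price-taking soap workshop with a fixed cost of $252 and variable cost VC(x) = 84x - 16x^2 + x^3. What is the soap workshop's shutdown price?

$20 per unit

The shutdown price is the minimum of AVC. VC = 84x - 16x^2 + x^3, so AVC = 84 - 16x + x^2.
At the minimum of AVC, MC = AVC. MC = 84 - 32x + 3x^2; setting MC = AVC gives 2x^2 - 16x = 0, so x = 8. min AVC = 20.
For P < $20 the firm produces nothing.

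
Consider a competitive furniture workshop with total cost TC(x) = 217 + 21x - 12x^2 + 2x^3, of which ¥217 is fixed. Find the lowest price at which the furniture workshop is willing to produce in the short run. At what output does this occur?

¥3 per unit, at x = 3

Short-run supply begins at min AVC. From VC = 21x - 12x^2 + 2x^3, AVC = 21 - 12x + 2x^2.
At the minimum of AVC, MC = AVC. MC = 21 - 24x + 6x^2; setting MC = AVC gives 4x^2 - 12x = 0, so x = 3. min AVC = 3.
For P < ¥3 the firm produces nothing.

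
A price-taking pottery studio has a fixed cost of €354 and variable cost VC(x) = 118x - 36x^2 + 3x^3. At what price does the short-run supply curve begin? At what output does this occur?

Short-run supply begins at min AVC. From VC = 118x - 36x^2 + 3x^3, AVC = 118 - 36x + 3x^2.
At the minimum of AVC, MC = AVC. MC = 118 - 72x + 9x^2; setting MC = AVC gives 6x^2 - 36x = 0, so x = 6. min AVC = 10.
For P < €10 the firm produces nothing.

€10 per unit, at x = 6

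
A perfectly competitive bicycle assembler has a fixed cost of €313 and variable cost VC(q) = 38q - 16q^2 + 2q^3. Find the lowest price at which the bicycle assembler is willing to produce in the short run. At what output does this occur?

Short-run supply begins at min AVC. From VC = 38q - 16q^2 + 2q^3, AVC = 38 - 16q + 2q^2.
dAVC/dq = -16 + 4q = 0 gives q = 4. min AVC = 38 - 16·4 + 2·4^2 = 6.
For P < €6 the firm produces nothing.

€6 per unit, at q = 4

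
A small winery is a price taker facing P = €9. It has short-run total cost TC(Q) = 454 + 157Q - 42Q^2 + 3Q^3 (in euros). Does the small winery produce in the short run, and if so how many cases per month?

Shut down

Strip out fixed cost: VC = 157Q - 42Q^2 + 3Q^3. Then AVC = 157 - 42Q + 3Q^2 and MC = 157 - 84Q + 9Q^2.
AVC is minimized where dAVC/dQ = -42 + 6Q = 0, at Q = 7; min AVC = 157 - 42·7 + 3·7^2 = €10.
With P < min AVC (€9 < €10), every unit sold adds to the loss.
The firm minimizes its loss by shutting down and losing only its fixed cost of €454.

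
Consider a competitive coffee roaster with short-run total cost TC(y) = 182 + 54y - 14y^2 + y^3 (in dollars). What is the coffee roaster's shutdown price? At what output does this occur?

The firm shuts down when price falls below the minimum of average variable cost. AVC = VC/y = 54 - 14y + y^2.
dAVC/dy = -14 + 2y = 0 gives y = 7. min AVC = 54 - 14·7 + 7^2 = 5.
So the shutdown price is $5.

$5 per unit, at y = 7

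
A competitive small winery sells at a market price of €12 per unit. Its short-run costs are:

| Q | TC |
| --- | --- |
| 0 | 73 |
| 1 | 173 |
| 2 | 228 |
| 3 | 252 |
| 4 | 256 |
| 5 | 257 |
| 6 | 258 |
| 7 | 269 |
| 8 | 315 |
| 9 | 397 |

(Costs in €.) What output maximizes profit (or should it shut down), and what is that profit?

Compute π = P·Q − TC at each output: Q=0: -73; Q=1: -161; Q=2: -204; Q=3: -216; Q=4: -208; Q=5: -197; Q=6: -186; Q=7: -185; Q=8: -219; Q=9: -289.
Profit is highest at Q = 0. Equivalently, the lowest AVC in the table is 196/7 ≈ €28 at Q = 7, and P = €12 falls below it — price never covers variable cost, so the firm shuts down and loses only its fixed cost.

Q = 0 (shut down); profit = -€73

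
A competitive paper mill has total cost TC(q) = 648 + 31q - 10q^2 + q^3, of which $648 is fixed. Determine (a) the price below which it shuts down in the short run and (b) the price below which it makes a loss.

Shutdown price = min AVC. AVC = 31 - 10q + q^2, with vertex at q = 5 and minimum $6.
ATC = 648/q + 31 - 10q + q^2. Setting dATC/dq = −648/q^2 − 10 + 2q = 0 gives q = 9 (since 2·9^3 − 10·9^2 = 648).
min ATC = 648/9 + 31 − 10·9 + 9^2 = $94. That is the break-even price.
For $6 ≤ P < $94 the firm produces at a loss; below $6 it shuts down.

Shutdown price = $6; break-even price = $94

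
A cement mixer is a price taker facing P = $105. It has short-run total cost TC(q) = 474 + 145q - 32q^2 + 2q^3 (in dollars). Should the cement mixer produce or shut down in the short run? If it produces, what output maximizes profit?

From TC, MC = TC'(q) = 145 - 64q + 6q^2 and AVC = VC/q = 145 - 32q + 2q^2.
AVC is minimized where dAVC/dq = -32 + 4q = 0, at q = 8; min AVC = 145 - 32·8 + 2·8^2 = $17.
Since P = $105 ≥ min AVC = $17, price covers variable cost and the firm should produce.
Set P = MC: 105 = 145 - 64q + 6q^2 → 40 - 64q + 6q^2 = 0. The roots are q = 2/3 and q = 10; the profit-maximizing output is on the rising part of MC, so q* = 10.
Check: AVC at q = 10 is $25 ≤ P, so revenue covers variable cost.
Profit = P·q − TC = 105·10 − 724 = $326.

Produce at q = 10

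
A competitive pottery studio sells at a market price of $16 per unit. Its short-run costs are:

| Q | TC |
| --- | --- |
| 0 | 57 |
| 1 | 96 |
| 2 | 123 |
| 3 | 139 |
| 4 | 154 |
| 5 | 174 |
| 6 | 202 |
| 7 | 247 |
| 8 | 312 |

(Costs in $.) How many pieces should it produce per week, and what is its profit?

Profit at each row (π = 16Q − TC): Q=0: -57; Q=1: -80; Q=2: -91; Q=3: -91; Q=4: -90; Q=5: -94; Q=6: -106; Q=7: -135; Q=8: -184.
Profit is highest at Q = 0. Equivalently, the lowest AVC in the table is 117/5 ≈ $23.40 at Q = 5, and P = $16 falls below it — price never covers variable cost, so the firm shuts down and loses only its fixed cost.

Q = 0 (shut down); profit = -$57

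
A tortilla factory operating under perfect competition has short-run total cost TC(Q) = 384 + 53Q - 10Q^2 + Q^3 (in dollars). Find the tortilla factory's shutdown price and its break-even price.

AVC = 53 - 10Q + Q^2; minimized at Q = 5, giving min AVC = $28. That is the shutdown price.
ATC = 384/Q + 53 - 10Q + Q^2. Setting dATC/dQ = −384/Q^2 − 10 + 2Q = 0 gives Q = 8 (since 2·8^3 − 10·8^2 = 384).
min ATC = 384/8 + 53 − 10·8 + 8^2 = $85. That is the break-even price.
Between these two prices the firm operates at a loss; above $85 it earns a profit.

Shutdown price = $28; break-even price = $85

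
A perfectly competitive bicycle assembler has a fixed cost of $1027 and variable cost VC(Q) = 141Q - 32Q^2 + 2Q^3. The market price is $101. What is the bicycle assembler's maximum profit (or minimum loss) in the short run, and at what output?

Profit = -$227 at Q = 10

AVC = 141 - 32Q + 2Q^2; min AVC = $13 at Q = 8. Since P = $101 ≥ min AVC, the firm produces.
MC = 141 - 64Q + 6Q^2. Setting P = MC and taking the root on the rising branch gives Q* = 10.
TR = 101·10 = 1010. TC = 1027 + 210 = 1237. Profit = 1010 − 1237 = -$227.
By producing, the firm covers all variable cost plus $800 of fixed cost; shutting down would lose the full $1027.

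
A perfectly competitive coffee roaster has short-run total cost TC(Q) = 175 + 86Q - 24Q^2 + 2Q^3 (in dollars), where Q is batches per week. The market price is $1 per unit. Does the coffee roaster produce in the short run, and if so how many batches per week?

Shut down

Strip out fixed cost: VC = 86Q - 24Q^2 + 2Q^3. Then AVC = 86 - 24Q + 2Q^2 and MC = 86 - 48Q + 6Q^2.
AVC is minimized where dAVC/dQ = -24 + 4Q = 0, at Q = 6; min AVC = 86 - 24·6 + 2·6^2 = $14.
Since P = $1 < min AVC = $14, price fails to cover variable cost at any output.
Best response: produce nothing and absorb the $175 fixed cost.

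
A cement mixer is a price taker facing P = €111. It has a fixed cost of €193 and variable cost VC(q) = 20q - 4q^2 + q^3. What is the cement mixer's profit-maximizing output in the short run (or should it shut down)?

Produce at q = 7

From TC, MC = TC'(q) = 20 - 8q + 3q^2 and AVC = VC/q = 20 - 4q + q^2.
AVC hits its minimum where MC = AVC, at q = 2, giving min AVC = 20 - 4·2 + 2^2 = €16.
Because €111 ≥ €16, revenue can cover variable cost; the firm operates.
Solving P = MC: -91 - 8q + 3q^2 = 0 ⇒ q = -13/3 or 7. On the upward-sloping branch, q* = 7.
Check: AVC at q = 7 is €41 ≤ P, so revenue covers variable cost.
Profit = P·q − TC = 111·7 − 480 = €297.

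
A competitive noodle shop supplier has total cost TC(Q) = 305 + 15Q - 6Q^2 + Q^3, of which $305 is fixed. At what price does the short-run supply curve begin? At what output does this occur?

$6 per unit, at Q = 3

The shutdown price is the minimum of AVC. VC = 15Q - 6Q^2 + Q^3, so AVC = 15 - 6Q + Q^2.
At the minimum of AVC, MC = AVC. MC = 15 - 12Q + 3Q^2; setting MC = AVC gives 2Q^2 - 6Q = 0, so Q = 3. min AVC = 6.
The firm shuts down for any P below $6.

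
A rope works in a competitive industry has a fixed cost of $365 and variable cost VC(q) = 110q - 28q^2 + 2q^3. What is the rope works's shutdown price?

$12 per unit

The firm shuts down when price falls below the minimum of average variable cost. AVC = VC/q = 110 - 28q + 2q^2.
dAVC/dq = -28 + 4q = 0 gives q = 7. min AVC = 110 - 28·7 + 2·7^2 = 12.
For P < $12 the firm produces nothing.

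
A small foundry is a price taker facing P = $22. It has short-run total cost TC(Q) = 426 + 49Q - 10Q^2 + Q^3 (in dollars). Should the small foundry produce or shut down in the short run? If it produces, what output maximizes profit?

Shut down

Variable cost is VC = 49Q - 10Q^2 + Q^3, so AVC = VC/Q = 49 - 10Q + Q^2 and MC = dTC/dQ = 49 - 20Q + 3Q^2.
AVC is minimized where dAVC/dQ = -10 + 2Q = 0, at Q = 5; min AVC = 49 - 10·5 + 5^2 = $24.
Since P = $22 < min AVC = $24, price fails to cover variable cost at any output.
Shutting down limits the loss to fixed cost, $426.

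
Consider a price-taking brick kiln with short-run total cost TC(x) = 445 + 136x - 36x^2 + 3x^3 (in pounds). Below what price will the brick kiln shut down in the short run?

£28 per unit

The shutdown price is the minimum of AVC. VC = 136x - 36x^2 + 3x^3, so AVC = 136 - 36x + 3x^2.
At the minimum of AVC, MC = AVC. MC = 136 - 72x + 9x^2; setting MC = AVC gives 6x^2 - 36x = 0, so x = 6. min AVC = 28.
The firm shuts down for any P below £28.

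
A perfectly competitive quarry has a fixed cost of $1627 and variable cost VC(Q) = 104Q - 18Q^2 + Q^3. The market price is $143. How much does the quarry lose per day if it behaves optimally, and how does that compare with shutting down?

Profit = -$275 at Q = 13

AVC = 104 - 18Q + Q^2 has its minimum $23 at Q = 9; price $143 clears that bar, so the firm operates.
MC = 104 - 36Q + 3Q^2. Setting P = MC and taking the root on the rising branch gives Q* = 13.
TR = 143·13 = 1859. TC = 1627 + 507 = 2134. Profit = 1859 − 2134 = -$275.
That loss of $275 beats the $1627 the firm would lose by shutting down; producing recovers $1352 of fixed cost.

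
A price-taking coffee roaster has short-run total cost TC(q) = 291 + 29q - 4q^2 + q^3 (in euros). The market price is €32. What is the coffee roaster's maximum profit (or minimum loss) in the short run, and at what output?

Profit = -€273 at q = 3

AVC = 29 - 4q + q^2; min AVC = €25 at q = 2. Since P = €32 ≥ min AVC, the firm produces.
MC = 29 - 8q + 3q^2. Setting P = MC and taking the root on the rising branch gives q* = 3.
TR = 32·3 = 96. TC = 291 + 78 = 369. Profit = 96 − 369 = -€273.
Shutting down would mean losing the fixed cost of €291, so operating at a loss of €273 is better by €18.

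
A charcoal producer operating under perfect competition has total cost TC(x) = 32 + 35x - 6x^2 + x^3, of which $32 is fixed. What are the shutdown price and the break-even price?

Shutdown price = min AVC. AVC = 35 - 6x + x^2, with vertex at x = 3 and minimum $26.
ATC = 32/x + 35 - 6x + x^2. Setting dATC/dx = −32/x^2 − 6 + 2x = 0 gives x = 4 (since 2·4^3 − 6·4^2 = 32).
min ATC = 32/4 + 35 − 6·4 + 4^2 = $35. That is the break-even price.
For $26 ≤ P < $35 the firm produces at a loss; below $26 it shuts down.

Shutdown price = $26; break-even price = $35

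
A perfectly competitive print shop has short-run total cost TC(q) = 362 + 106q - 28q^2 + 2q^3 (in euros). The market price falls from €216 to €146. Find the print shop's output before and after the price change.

Output falls from 11 to 10

MC = 106 - 56q + 6q^2; the shutdown threshold is min AVC = €8 (at q = 7).
With P = €216 above the shutdown price, P = MC gives q = 11.
At P = €146 ≥ min AVC, set P = MC: q = 10. The firm stays open but cuts output.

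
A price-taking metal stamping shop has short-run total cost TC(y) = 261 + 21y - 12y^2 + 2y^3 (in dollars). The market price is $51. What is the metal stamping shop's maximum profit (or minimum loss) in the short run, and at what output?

AVC = 21 - 12y + 2y^2 has its minimum $3 at y = 3; price $51 clears that bar, so the firm operates.
MC = 21 - 24y + 6y^2. Setting P = MC and taking the root on the rising branch gives y* = 5.
TR = 51·5 = 255. TC = 261 + 55 = 316. Profit = 255 − 316 = -$61.
Shutting down would mean losing the fixed cost of $261, so operating at a loss of $61 is better by $200.

Profit = -$61 at y = 5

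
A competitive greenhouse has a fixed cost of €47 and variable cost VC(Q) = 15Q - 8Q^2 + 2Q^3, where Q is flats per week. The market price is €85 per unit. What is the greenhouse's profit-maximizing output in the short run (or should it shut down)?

Produce at Q = 5

From TC, MC = TC'(Q) = 15 - 16Q + 6Q^2 and AVC = VC/Q = 15 - 8Q + 2Q^2.
AVC hits its minimum where MC = AVC, at Q = 2, giving min AVC = 15 - 8·2 + 2·2^2 = €7.
Since P = €85 ≥ min AVC = €7, price covers variable cost and the firm should produce.
P = MC gives -70 - 16Q + 6Q^2 = 0, with roots -7/3 and 5. Take the larger (rising MC): Q* = 5.
Check: AVC at Q = 5 is €25 ≤ P, so revenue covers variable cost.
Profit = P·Q − TC = 85·5 − 172 = €253.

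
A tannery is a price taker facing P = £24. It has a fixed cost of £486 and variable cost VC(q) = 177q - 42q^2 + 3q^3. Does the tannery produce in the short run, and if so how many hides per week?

From TC, MC = TC'(q) = 177 - 84q + 9q^2 and AVC = VC/q = 177 - 42q + 3q^2.
AVC hits its minimum where MC = AVC, at q = 7, giving min AVC = 177 - 42·7 + 3·7^2 = £30.
P = £24 lies below min AVC = £30; no output level covers variable cost.
Shutting down limits the loss to fixed cost, £486.

Shut down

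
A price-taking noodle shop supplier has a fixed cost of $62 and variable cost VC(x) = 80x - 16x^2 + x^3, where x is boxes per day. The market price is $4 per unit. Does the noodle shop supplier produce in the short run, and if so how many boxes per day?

Strip out fixed cost: VC = 80x - 16x^2 + x^3. Then AVC = 80 - 16x + x^2 and MC = 80 - 32x + 3x^2.
AVC is minimized where dAVC/dx = -16 + 2x = 0, at x = 8; min AVC = 80 - 16·8 + 8^2 = $16.
Since P = $4 < min AVC = $16, price fails to cover variable cost at any output.
Shutting down limits the loss to fixed cost, $62.

Shut down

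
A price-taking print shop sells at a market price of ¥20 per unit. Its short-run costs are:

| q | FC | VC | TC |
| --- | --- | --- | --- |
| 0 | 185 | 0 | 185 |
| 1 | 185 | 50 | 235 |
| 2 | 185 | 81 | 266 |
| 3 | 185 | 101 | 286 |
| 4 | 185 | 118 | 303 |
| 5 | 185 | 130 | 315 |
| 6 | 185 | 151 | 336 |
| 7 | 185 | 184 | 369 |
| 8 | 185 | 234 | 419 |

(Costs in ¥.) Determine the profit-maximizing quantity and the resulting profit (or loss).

q = 0 (shut down); profit = -¥185

Compute π = P·q − TC at each output: q=0: -185; q=1: -215; q=2: -226; q=3: -226; q=4: -223; q=5: -215; q=6: -216; q=7: -229; q=8: -259.
Profit is highest at q = 0. Equivalently, the lowest AVC in the table is 151/6 ≈ ¥25.17 at q = 6, and P = ¥20 falls below it — price never covers variable cost, so the firm shuts down and loses only its fixed cost.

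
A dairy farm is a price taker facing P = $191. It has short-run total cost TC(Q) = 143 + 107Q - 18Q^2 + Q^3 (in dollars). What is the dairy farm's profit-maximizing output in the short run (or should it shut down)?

Produce at Q = 14

From TC, MC = TC'(Q) = 107 - 36Q + 3Q^2 and AVC = VC/Q = 107 - 18Q + Q^2.
The AVC parabola has its vertex at Q = 18/2 = 9, where AVC = 107 - 18·9 + 9^2 = $26.
Because $191 ≥ $26, revenue can cover variable cost; the firm operates.
P = MC gives -84 - 36Q + 3Q^2 = 0, with roots -2 and 14. Take the larger (rising MC): Q* = 14.
Check: AVC at Q = 14 is $51 ≤ P, so revenue covers variable cost.
Profit = P·Q − TC = 191·14 − 857 = $1817.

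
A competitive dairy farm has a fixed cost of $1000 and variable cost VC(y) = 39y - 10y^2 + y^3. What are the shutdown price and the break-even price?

AVC = 39 - 10y + y^2; minimized at y = 5, giving min AVC = $14. That is the shutdown price.
ATC = 1000/y + 39 - 10y + y^2. Setting dATC/dy = −1000/y^2 − 10 + 2y = 0 gives y = 10 (since 2·10^3 − 10·10^2 = 1000).
min ATC = 1000/10 + 39 − 10·10 + 10^2 = $139. That is the break-even price.
Between these two prices the firm operates at a loss; above $139 it earns a profit.

Shutdown price = $14; break-even price = $139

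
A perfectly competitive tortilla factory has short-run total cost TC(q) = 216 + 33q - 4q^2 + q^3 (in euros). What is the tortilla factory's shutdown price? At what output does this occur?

€29 per unit, at q = 2

The shutdown price is the minimum of AVC. VC = 33q - 4q^2 + q^3, so AVC = 33 - 4q + q^2.
dAVC/dq = -4 + 2q = 0 gives q = 2. min AVC = 33 - 4·2 + 2^2 = 29.
So the shutdown price is €29.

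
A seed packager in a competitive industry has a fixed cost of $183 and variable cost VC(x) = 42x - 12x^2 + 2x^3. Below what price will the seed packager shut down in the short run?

The shutdown price is the minimum of AVC. VC = 42x - 12x^2 + 2x^3, so AVC = 42 - 12x + 2x^2.
At the minimum of AVC, MC = AVC. MC = 42 - 24x + 6x^2; setting MC = AVC gives 4x^2 - 12x = 0, so x = 3. min AVC = 24.
The firm shuts down for any P below $24.

$24 per unit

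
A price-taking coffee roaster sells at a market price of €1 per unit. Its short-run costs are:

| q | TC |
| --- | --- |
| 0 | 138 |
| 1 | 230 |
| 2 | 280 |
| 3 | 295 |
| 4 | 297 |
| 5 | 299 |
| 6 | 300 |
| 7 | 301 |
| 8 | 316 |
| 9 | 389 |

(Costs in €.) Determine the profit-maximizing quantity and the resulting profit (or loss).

q = 0 (shut down); profit = -€138

Profit at each row (π = 1q − TC): q=0: -138; q=1: -229; q=2: -278; q=3: -292; q=4: -293; q=5: -294; q=6: -294; q=7: -294; q=8: -308; q=9: -380.
Profit is highest at q = 0. Equivalently, the lowest AVC in the table is 178/8 ≈ €22.25 at q = 8, and P = €1 falls below it — price never covers variable cost, so the firm shuts down and loses only its fixed cost.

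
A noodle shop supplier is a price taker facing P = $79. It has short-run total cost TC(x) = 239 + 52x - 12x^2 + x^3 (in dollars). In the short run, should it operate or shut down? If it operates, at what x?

Produce at x = 9

From TC, MC = TC'(x) = 52 - 24x + 3x^2 and AVC = VC/x = 52 - 12x + x^2.
AVC is minimized where dAVC/dx = -12 + 2x = 0, at x = 6; min AVC = 52 - 12·6 + 6^2 = $16.
P = $79 exceeds min AVC = $16, so the firm stays open.
P = MC gives -27 - 24x + 3x^2 = 0, with roots -1 and 9. Take the larger (rising MC): x* = 9.
Check: AVC at x = 9 is $25 ≤ P, so revenue covers variable cost.
Profit = P·x − TC = 79·9 − 464 = $247.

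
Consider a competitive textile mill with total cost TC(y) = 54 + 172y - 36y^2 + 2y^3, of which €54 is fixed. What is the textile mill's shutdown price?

€10 per unit

The shutdown price is the minimum of AVC. VC = 172y - 36y^2 + 2y^3, so AVC = 172 - 36y + 2y^2.
dAVC/dy = -36 + 4y = 0 gives y = 9. min AVC = 172 - 36·9 + 2·9^2 = 10.
So the shutdown price is €10.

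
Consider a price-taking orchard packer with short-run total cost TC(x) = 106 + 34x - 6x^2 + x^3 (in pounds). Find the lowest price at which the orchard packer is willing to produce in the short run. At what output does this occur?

The shutdown price is the minimum of AVC. VC = 34x - 6x^2 + x^3, so AVC = 34 - 6x + x^2.
dAVC/dx = -6 + 2x = 0 gives x = 3. min AVC = 34 - 6·3 + 3^2 = 25.
For P < £25 the firm produces nothing.

£25 per unit, at x = 3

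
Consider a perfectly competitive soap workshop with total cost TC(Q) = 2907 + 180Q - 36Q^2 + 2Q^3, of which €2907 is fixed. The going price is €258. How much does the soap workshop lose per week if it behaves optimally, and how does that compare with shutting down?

AVC = 180 - 36Q + 2Q^2 has its minimum €18 at Q = 9; price €258 clears that bar, so the firm operates.
With MC = 180 - 72Q + 6Q^2, P = MC on the upward-sloping part at Q* = 13.
TR = 258·13 = 3354. TC = 2907 + 650 = 3557. Profit = 3354 − 3557 = -€203.
By producing, the firm covers all variable cost plus €2704 of fixed cost; shutting down would lose the full €2907.

Profit = -€203 at Q = 13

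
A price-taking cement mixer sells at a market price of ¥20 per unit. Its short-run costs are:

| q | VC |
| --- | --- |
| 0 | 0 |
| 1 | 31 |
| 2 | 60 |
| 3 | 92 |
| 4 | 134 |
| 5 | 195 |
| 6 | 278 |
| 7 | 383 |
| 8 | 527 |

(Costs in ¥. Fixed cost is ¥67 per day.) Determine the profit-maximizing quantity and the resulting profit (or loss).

q = 0 (shut down); profit = -¥67

Tabulate TR − TC: q=0: -67; q=1: -78; q=2: -87; q=3: -99; q=4: -121; q=5: -162; q=6: -225; q=7: -310; q=8: -434.
Profit is highest at q = 0. Equivalently, the lowest AVC in the table is 60/2 ≈ ¥30 at q = 2, and P = ¥20 falls below it — price never covers variable cost, so the firm shuts down and loses only its fixed cost.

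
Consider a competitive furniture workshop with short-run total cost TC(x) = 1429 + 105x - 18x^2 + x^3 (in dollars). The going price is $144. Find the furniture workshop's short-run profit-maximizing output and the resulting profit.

AVC = 105 - 18x + x^2 has its minimum $24 at x = 9; price $144 clears that bar, so the firm operates.
With MC = 105 - 36x + 3x^2, P = MC on the upward-sloping part at x* = 13.
TR = 144·13 = 1872. TC = 1429 + 520 = 1949. Profit = 1872 − 1949 = -$77.
Shutting down would mean losing the fixed cost of $1429, so operating at a loss of $77 is better by $1352.

Profit = -$77 at x = 13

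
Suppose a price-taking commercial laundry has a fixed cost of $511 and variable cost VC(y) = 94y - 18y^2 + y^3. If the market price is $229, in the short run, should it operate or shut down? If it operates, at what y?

Strip out fixed cost: VC = 94y - 18y^2 + y^3. Then AVC = 94 - 18y + y^2 and MC = 94 - 36y + 3y^2.
AVC is minimized where dAVC/dy = -18 + 2y = 0, at y = 9; min AVC = 94 - 18·9 + 9^2 = $13.
Since P = $229 ≥ min AVC = $13, price covers variable cost and the firm should produce.
Solving P = MC: -135 - 36y + 3y^2 = 0 ⇒ y = -3 or 15. On the upward-sloping branch, y* = 15.
Check: AVC at y = 15 is $49 ≤ P, so revenue covers variable cost.
Profit = P·y − TC = 229·15 − 1246 = $2189.

Produce at y = 15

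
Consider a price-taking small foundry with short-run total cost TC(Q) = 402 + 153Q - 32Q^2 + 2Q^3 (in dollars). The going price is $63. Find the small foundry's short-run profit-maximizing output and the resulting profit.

Profit = -$78 at Q = 9

AVC = 153 - 32Q + 2Q^2; min AVC = $25 at Q = 8. Since P = $63 ≥ min AVC, the firm produces.
With MC = 153 - 64Q + 6Q^2, P = MC on the upward-sloping part at Q* = 9.
TR = 63·9 = 567. TC = 402 + 243 = 645. Profit = 567 − 645 = -$78.
That loss of $78 beats the $402 the firm would lose by shutting down; producing recovers $324 of fixed cost.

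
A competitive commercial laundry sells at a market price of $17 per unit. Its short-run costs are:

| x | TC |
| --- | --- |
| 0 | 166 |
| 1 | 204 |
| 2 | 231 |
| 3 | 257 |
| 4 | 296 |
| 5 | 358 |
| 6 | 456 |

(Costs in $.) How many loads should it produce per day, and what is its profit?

Tabulate TR − TC: x=0: -166; x=1: -187; x=2: -197; x=3: -206; x=4: -228; x=5: -273; x=6: -354.
Profit is highest at x = 0. Equivalently, the lowest AVC in the table is 91/3 ≈ $30.33 at x = 3, and P = $17 falls below it — price never covers variable cost, so the firm shuts down and loses only its fixed cost.

x = 0 (shut down); profit = -$166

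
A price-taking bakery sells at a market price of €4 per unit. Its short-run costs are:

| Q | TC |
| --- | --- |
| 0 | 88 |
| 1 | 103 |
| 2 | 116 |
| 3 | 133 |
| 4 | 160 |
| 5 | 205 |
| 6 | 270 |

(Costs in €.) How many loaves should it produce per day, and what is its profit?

Profit at each row (π = 4Q − TC): Q=0: -88; Q=1: -99; Q=2: -108; Q=3: -121; Q=4: -144; Q=5: -185; Q=6: -246.
Profit is highest at Q = 0. Equivalently, the lowest AVC in the table is 28/2 ≈ €14 at Q = 2, and P = €4 falls below it — price never covers variable cost, so the firm shuts down and loses only its fixed cost.

Q = 0 (shut down); profit = -€88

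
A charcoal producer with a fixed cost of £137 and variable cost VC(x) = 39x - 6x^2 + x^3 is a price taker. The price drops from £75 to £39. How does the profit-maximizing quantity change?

AVC = 39 - 6x + x^2, minimized at x = 3 where min AVC = £30. MC = 39 - 12x + 3x^2.
With P = £75 above the shutdown price, P = MC gives x = 6.
At P = £39 ≥ min AVC, set P = MC: x = 4. The firm stays open but cuts output.

Output falls from 6 to 4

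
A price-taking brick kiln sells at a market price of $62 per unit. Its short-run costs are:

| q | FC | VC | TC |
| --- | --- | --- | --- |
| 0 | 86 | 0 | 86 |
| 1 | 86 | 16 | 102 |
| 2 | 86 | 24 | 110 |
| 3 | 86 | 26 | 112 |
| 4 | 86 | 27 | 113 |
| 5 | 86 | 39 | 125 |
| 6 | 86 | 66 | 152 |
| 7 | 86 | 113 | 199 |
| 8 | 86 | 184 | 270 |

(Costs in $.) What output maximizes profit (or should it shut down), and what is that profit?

q = 7; profit = $235

Tabulate TR − TC: q=0: -86; q=1: -40; q=2: 14; q=3: 74; q=4: 135; q=5: 185; q=6: 220; q=7: 235; q=8: 226.
Profit is maximized at q = 7. AVC there is 113/7 = $16.14 ≤ P, so producing beats shutting down (which would give -$86).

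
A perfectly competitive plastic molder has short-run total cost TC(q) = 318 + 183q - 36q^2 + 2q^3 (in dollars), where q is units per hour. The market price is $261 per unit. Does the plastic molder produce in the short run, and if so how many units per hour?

Strip out fixed cost: VC = 183q - 36q^2 + 2q^3. Then AVC = 183 - 36q + 2q^2 and MC = 183 - 72q + 6q^2.
AVC is minimized where dAVC/dq = -36 + 4q = 0, at q = 9; min AVC = 183 - 36·9 + 2·9^2 = $21.
P = $261 exceeds min AVC = $21, so the firm stays open.
Set P = MC: 261 = 183 - 72q + 6q^2 → -78 - 72q + 6q^2 = 0. The roots are q = -1 and q = 13; the profit-maximizing output is on the rising part of MC, so q* = 13.
Check: AVC at q = 13 is $53 ≤ P, so revenue covers variable cost.
Profit = P·q − TC = 261·13 − 1007 = $2386.

Produce at q = 13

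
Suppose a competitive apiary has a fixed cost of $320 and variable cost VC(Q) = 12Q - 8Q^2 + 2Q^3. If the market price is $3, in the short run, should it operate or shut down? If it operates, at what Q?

Shut down

From TC, MC = TC'(Q) = 12 - 16Q + 6Q^2 and AVC = VC/Q = 12 - 8Q + 2Q^2.
AVC is minimized where dAVC/dQ = -8 + 4Q = 0, at Q = 2; min AVC = 12 - 8·2 + 2·2^2 = $4.
Since P = $3 < min AVC = $4, price fails to cover variable cost at any output.
Best response: produce nothing and absorb the $320 fixed cost.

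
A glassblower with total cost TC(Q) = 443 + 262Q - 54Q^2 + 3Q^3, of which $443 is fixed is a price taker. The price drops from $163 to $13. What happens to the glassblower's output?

Output falls from 11 to 0 (the firm shuts down)

AVC = 262 - 54Q + 3Q^2, minimized at Q = 9 where min AVC = $19. MC = 262 - 108Q + 9Q^2.
At P = $163 ≥ min AVC, set P = MC on the rising branch: Q = 11.
At P = $13 < min AVC = $19, price no longer covers variable cost at any output, so the firm shuts down: Q = 0.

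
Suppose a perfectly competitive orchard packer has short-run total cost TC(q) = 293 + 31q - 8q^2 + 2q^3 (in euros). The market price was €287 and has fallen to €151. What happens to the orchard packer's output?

Output falls from 8 to 6

AVC = 31 - 8q + 2q^2, minimized at q = 2 where min AVC = €23. MC = 31 - 16q + 6q^2.
With P = €287 above the shutdown price, P = MC gives q = 8.
At P = €151 ≥ min AVC, set P = MC: q = 6. The firm stays open but cuts output.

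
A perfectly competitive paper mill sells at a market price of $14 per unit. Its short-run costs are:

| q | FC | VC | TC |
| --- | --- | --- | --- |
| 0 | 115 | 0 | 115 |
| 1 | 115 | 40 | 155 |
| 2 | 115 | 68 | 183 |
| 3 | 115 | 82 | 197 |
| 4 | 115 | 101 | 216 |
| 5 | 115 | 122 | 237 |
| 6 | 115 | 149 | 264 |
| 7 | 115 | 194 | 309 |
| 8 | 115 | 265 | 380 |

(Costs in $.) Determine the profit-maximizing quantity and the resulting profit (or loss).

Profit at each row (π = 14q − TC): q=0: -115; q=1: -141; q=2: -155; q=3: -155; q=4: -160; q=5: -167; q=6: -180; q=7: -211; q=8: -268.
Profit is highest at q = 0. Equivalently, the lowest AVC in the table is 122/5 ≈ $24.40 at q = 5, and P = $14 falls below it — price never covers variable cost, so the firm shuts down and loses only its fixed cost.

q = 0 (shut down); profit = -$115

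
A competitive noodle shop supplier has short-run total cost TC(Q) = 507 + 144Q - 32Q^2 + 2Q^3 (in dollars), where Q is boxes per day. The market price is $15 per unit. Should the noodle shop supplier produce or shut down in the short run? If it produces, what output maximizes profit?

Shut down

Variable cost is VC = 144Q - 32Q^2 + 2Q^3, so AVC = VC/Q = 144 - 32Q + 2Q^2 and MC = dTC/dQ = 144 - 64Q + 6Q^2.
The AVC parabola has its vertex at Q = 32/4 = 8, where AVC = 144 - 32·8 + 2·8^2 = $16.
Since P = $15 < min AVC = $16, price fails to cover variable cost at any output.
Shutting down limits the loss to fixed cost, $507.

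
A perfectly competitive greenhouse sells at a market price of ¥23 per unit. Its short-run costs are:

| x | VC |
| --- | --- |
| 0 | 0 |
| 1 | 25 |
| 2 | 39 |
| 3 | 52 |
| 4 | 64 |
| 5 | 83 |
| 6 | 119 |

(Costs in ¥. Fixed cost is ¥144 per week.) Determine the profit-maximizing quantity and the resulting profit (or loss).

Compute π = P·x − TC at each output: x=0: -144; x=1: -146; x=2: -137; x=3: -127; x=4: -116; x=5: -112; x=6: -125.
Profit is maximized at x = 5. AVC there is 83/5 = ¥16.60 ≤ P, so producing beats shutting down (which would give -¥144).

x = 5; profit = -¥112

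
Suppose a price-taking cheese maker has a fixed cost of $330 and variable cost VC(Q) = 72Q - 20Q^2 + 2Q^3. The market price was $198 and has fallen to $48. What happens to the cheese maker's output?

MC = 72 - 40Q + 6Q^2; the shutdown threshold is min AVC = $22 (at Q = 5).
With P = $198 above the shutdown price, P = MC gives Q = 9.
At P = $48 ≥ min AVC, set P = MC: Q = 6. The firm stays open but cuts output.

Output falls from 9 to 6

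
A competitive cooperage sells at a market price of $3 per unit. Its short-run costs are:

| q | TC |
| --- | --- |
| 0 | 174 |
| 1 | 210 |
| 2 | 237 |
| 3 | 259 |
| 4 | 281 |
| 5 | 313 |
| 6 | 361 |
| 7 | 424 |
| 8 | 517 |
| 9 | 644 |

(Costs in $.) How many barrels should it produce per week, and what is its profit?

Profit at each row (π = 3q − TC): q=0: -174; q=1: -207; q=2: -231; q=3: -250; q=4: -269; q=5: -298; q=6: -343; q=7: -403; q=8: -493; q=9: -617.
Profit is highest at q = 0. Equivalently, the lowest AVC in the table is 107/4 ≈ $26.75 at q = 4, and P = $3 falls below it — price never covers variable cost, so the firm shuts down and loses only its fixed cost.

q = 0 (shut down); profit = -$174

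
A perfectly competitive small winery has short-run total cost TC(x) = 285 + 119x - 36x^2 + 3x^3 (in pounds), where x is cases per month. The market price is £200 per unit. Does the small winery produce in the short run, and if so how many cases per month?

Produce at x = 9

Strip out fixed cost: VC = 119x - 36x^2 + 3x^3. Then AVC = 119 - 36x + 3x^2 and MC = 119 - 72x + 9x^2.
AVC is minimized where dAVC/dx = -36 + 6x = 0, at x = 6; min AVC = 119 - 36·6 + 3·6^2 = £11.
P = £200 exceeds min AVC = £11, so the firm stays open.
P = MC gives -81 - 72x + 9x^2 = 0, with roots -1 and 9. Take the larger (rising MC): x* = 9.
Check: AVC at x = 9 is £38 ≤ P, so revenue covers variable cost.
Profit = P·x − TC = 200·9 − 627 = £1173.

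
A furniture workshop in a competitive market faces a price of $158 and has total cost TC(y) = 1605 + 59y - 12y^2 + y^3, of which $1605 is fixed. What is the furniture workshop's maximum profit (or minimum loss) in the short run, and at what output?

AVC = 59 - 12y + y^2; min AVC = $23 at y = 6. Since P = $158 ≥ min AVC, the firm produces.
MC = 59 - 24y + 3y^2. Setting P = MC and taking the root on the rising branch gives y* = 11.
TR = 158·11 = 1738. TC = 1605 + 528 = 2133. Profit = 1738 − 2133 = -$395.
Shutting down would mean losing the fixed cost of $1605, so operating at a loss of $395 is better by $1210.

Profit = -$395 at y = 11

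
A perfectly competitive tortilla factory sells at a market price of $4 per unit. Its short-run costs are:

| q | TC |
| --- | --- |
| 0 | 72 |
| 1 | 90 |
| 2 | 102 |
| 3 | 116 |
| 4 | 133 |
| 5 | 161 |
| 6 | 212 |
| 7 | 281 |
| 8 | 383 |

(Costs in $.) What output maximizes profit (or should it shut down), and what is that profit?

Tabulate TR − TC: q=0: -72; q=1: -86; q=2: -94; q=3: -104; q=4: -117; q=5: -141; q=6: -188; q=7: -253; q=8: -351.
Profit is highest at q = 0. Equivalently, the lowest AVC in the table is 44/3 ≈ $14.67 at q = 3, and P = $4 falls below it — price never covers variable cost, so the firm shuts down and loses only its fixed cost.

q = 0 (shut down); profit = -$72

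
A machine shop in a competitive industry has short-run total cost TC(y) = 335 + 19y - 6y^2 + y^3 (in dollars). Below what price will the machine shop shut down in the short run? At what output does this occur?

Short-run supply begins at min AVC. From VC = 19y - 6y^2 + y^3, AVC = 19 - 6y + y^2.
dAVC/dy = -6 + 2y = 0 gives y = 3. min AVC = 19 - 6·3 + 3^2 = 10.
For P < $10 the firm produces nothing.

$10 per unit, at y = 3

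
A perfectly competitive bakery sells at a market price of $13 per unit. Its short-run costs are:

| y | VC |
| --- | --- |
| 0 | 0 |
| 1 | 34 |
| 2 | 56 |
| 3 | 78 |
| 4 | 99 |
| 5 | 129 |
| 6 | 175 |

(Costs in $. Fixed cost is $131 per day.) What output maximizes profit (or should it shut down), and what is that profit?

Tabulate TR − TC: y=0: -131; y=1: -152; y=2: -161; y=3: -170; y=4: -178; y=5: -195; y=6: -228.
Profit is highest at y = 0. Equivalently, the lowest AVC in the table is 99/4 ≈ $24.75 at y = 4, and P = $13 falls below it — price never covers variable cost, so the firm shuts down and loses only its fixed cost.

y = 0 (shut down); profit = -$131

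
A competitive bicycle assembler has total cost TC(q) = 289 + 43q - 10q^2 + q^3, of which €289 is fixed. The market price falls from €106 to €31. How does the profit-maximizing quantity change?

MC = 43 - 20q + 3q^2; the shutdown threshold is min AVC = €18 (at q = 5).
At P = €106 ≥ min AVC, set P = MC on the rising branch: q = 9.
At P = €31 ≥ min AVC, set P = MC: q = 6. The firm stays open but cuts output.

Output falls from 9 to 6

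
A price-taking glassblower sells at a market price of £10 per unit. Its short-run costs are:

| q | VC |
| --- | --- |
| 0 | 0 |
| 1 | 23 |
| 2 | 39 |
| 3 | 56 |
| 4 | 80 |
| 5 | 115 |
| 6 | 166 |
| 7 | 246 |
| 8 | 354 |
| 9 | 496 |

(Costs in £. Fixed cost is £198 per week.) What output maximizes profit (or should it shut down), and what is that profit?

q = 0 (shut down); profit = -£198

Compute π = P·q − TC at each output: q=0: -198; q=1: -211; q=2: -217; q=3: -224; q=4: -238; q=5: -263; q=6: -304; q=7: -374; q=8: -472; q=9: -604.
Profit is highest at q = 0. Equivalently, the lowest AVC in the table is 56/3 ≈ £18.67 at q = 3, and P = £10 falls below it — price never covers variable cost, so the firm shuts down and loses only its fixed cost.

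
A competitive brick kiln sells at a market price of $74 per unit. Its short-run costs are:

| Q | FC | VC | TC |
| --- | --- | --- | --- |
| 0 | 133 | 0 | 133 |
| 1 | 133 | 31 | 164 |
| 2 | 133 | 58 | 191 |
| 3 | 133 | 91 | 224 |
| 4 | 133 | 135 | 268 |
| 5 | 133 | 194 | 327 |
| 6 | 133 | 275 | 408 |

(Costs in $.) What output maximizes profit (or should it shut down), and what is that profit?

Q = 5; profit = $43

Tabulate TR − TC: Q=0: -133; Q=1: -90; Q=2: -43; Q=3: -2; Q=4: 28; Q=5: 43; Q=6: 36.
Profit is maximized at Q = 5. AVC there is 194/5 = $38.80 ≤ P, so producing beats shutting down (which would give -$133).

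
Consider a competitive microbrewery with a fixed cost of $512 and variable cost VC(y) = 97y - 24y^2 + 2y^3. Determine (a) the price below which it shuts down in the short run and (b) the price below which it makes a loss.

Shutdown price = min AVC. AVC = 97 - 24y + 2y^2, with vertex at y = 6 and minimum $25.
ATC = 512/y + 97 - 24y + 2y^2. Setting dATC/dy = −512/y^2 − 24 + 4y = 0 gives y = 8 (since 4·8^3 − 24·8^2 = 512).
min ATC = 512/8 + 97 − 24·8 + 2·8^2 = $97. That is the break-even price.
For $25 ≤ P < $97 the firm produces at a loss; below $25 it shuts down.

Shutdown price = $25; break-even price = $97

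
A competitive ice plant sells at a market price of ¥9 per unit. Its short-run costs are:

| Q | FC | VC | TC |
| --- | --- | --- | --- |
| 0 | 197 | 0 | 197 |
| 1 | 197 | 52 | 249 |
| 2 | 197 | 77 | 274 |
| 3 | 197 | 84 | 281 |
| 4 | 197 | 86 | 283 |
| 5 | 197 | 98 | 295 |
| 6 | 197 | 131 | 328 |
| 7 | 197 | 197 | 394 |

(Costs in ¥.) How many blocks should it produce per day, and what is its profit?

Q = 0 (shut down); profit = -¥197

Profit at each row (π = 9Q − TC): Q=0: -197; Q=1: -240; Q=2: -256; Q=3: -254; Q=4: -247; Q=5: -250; Q=6: -274; Q=7: -331.
Profit is highest at Q = 0. Equivalently, the lowest AVC in the table is 98/5 ≈ ¥19.60 at Q = 5, and P = ¥9 falls below it — price never covers variable cost, so the firm shuts down and loses only its fixed cost.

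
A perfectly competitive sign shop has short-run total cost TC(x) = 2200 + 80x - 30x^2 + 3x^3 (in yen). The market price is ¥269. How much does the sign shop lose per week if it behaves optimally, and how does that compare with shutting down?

Profit = -¥256 at x = 9

AVC = 80 - 30x + 3x^2 has its minimum ¥5 at x = 5; price ¥269 clears that bar, so the firm operates.
MC = 80 - 60x + 9x^2. Setting P = MC and taking the root on the rising branch gives x* = 9.
TR = 269·9 = 2421. TC = 2200 + 477 = 2677. Profit = 2421 − 2677 = -¥256.
By producing, the firm covers all variable cost plus ¥1944 of fixed cost; shutting down would lose the full ¥2200.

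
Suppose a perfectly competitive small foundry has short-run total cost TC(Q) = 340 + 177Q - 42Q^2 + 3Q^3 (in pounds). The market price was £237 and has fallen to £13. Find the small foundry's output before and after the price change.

Output falls from 10 to 0 (the firm shuts down)

MC = 177 - 84Q + 9Q^2; the shutdown threshold is min AVC = £30 (at Q = 7).
At P = £237 ≥ min AVC, set P = MC on the rising branch: Q = 10.
At P = £13 < min AVC = £30, price no longer covers variable cost at any output, so the firm shuts down: Q = 0.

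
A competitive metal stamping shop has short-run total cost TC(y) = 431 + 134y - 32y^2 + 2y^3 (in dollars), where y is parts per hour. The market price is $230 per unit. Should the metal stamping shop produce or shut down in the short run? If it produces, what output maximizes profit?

Produce at y = 12

Strip out fixed cost: VC = 134y - 32y^2 + 2y^3. Then AVC = 134 - 32y + 2y^2 and MC = 134 - 64y + 6y^2.
The AVC parabola has its vertex at y = 32/4 = 8, where AVC = 134 - 32·8 + 2·8^2 = $6.
Since P = $230 ≥ min AVC = $6, price covers variable cost and the firm should produce.
P = MC gives -96 - 64y + 6y^2 = 0, with roots -4/3 and 12. Take the larger (rising MC): y* = 12.
Check: AVC at y = 12 is $38 ≤ P, so revenue covers variable cost.
Profit = P·y − TC = 230·12 − 887 = $1873.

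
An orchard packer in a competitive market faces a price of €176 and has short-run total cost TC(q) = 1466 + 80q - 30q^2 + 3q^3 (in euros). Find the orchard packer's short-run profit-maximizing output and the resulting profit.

AVC = 80 - 30q + 3q^2 has its minimum €5 at q = 5; price €176 clears that bar, so the firm operates.
With MC = 80 - 60q + 9q^2, P = MC on the upward-sloping part at q* = 8.
TR = 176·8 = 1408. TC = 1466 + 256 = 1722. Profit = 1408 − 1722 = -€314.
Shutting down would mean losing the fixed cost of €1466, so operating at a loss of €314 is better by €1152.

Profit = -€314 at q = 8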